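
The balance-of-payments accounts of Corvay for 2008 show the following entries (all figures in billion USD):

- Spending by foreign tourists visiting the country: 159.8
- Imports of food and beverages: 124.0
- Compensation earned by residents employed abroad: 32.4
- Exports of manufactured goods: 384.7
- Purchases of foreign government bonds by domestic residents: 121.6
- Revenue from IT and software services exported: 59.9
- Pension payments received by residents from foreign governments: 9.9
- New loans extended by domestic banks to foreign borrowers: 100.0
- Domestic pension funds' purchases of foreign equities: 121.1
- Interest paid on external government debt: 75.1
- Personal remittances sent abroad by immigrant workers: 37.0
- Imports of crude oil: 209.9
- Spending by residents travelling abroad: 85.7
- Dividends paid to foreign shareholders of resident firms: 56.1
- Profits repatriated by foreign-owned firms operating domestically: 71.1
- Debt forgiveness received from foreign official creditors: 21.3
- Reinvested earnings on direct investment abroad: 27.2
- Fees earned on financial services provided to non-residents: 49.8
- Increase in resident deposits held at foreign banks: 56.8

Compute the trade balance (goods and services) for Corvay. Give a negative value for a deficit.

Goods: -124.0 - 209.9 + 384.7 = 50.8
Services: 59.9 - 85.7 + 49.8 + 159.8 = 183.8
Trade balance = 50.8 + 183.8 = 234.6
(Excluded from the trade balance — primary income: compensation earned by residents employed abroad 32.4, interest paid on external government debt 75.1, dividends paid to foreign shareholders of resident firms 56.1, profits repatriated by foreign-owned firms operating domestically 71.1, reinvested earnings on direct investment abroad 27.2; financial account: purchases of foreign government bonds by domestic residents 121.6, new loans extended by domestic banks to foreign borrowers 100.0, domestic pension funds' purchases of foreign equities 121.1, increase in resident deposits held at foreign banks 56.8; secondary income: pension payments received by residents from foreign governments 9.9, personal remittances sent abroad by immigrant workers 37.0; capital account: debt forgiveness received from foreign official creditors 21.3.)

234.6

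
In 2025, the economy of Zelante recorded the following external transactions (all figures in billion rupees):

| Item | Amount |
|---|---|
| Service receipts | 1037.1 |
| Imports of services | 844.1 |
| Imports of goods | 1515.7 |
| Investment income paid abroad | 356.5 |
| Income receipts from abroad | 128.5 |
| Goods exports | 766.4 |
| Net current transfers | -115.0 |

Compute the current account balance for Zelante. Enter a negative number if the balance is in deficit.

-899.3

Goods balance = 766.4 - 1515.7 = -749.3
Services balance = 1037.1 - 844.1 = 193.0
Trade balance (goods + services) = -749.3 + 193.0 = -556.3
Net primary income = 128.5 - 356.5 = -228.0
Net secondary income = -115.0
Current account = -556.3 + (-228.0) + (-115.0) = -899.3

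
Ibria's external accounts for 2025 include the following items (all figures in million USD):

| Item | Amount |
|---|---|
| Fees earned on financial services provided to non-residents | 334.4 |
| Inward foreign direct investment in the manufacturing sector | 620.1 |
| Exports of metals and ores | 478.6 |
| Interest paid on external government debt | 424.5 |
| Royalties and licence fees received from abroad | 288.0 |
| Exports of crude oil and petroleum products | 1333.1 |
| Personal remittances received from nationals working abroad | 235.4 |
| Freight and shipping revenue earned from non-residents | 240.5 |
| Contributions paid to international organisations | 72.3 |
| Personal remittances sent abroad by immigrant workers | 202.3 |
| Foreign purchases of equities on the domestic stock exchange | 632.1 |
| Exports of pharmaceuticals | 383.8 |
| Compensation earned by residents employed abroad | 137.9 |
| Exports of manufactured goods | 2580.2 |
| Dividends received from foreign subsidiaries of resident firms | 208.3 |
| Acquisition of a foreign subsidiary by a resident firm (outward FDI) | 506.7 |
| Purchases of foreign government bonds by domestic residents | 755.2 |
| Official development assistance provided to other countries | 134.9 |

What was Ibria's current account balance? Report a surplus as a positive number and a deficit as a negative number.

5386.2

Goods: 383.8 + 478.6 + 1333.1 + 2580.2 = 4775.7
Services: 240.5 + 334.4 + 288.0 = 862.9
Primary income: 137.9 + 208.3 - 424.5 = -78.3
Secondary income: -134.9 - 72.3 + 235.4 - 202.3 = -174.1
Current account = 4775.7 + 862.9 + (-78.3) + (-174.1) = 5386.2
(Excluded from the current account — financial account: inward foreign direct investment in the manufacturing sector 620.1, foreign purchases of equities on the domestic stock exchange 632.1, acquisition of a foreign subsidiary by a resident firm (outward FDI) 506.7, purchases of foreign government bonds by domestic residents 755.2.)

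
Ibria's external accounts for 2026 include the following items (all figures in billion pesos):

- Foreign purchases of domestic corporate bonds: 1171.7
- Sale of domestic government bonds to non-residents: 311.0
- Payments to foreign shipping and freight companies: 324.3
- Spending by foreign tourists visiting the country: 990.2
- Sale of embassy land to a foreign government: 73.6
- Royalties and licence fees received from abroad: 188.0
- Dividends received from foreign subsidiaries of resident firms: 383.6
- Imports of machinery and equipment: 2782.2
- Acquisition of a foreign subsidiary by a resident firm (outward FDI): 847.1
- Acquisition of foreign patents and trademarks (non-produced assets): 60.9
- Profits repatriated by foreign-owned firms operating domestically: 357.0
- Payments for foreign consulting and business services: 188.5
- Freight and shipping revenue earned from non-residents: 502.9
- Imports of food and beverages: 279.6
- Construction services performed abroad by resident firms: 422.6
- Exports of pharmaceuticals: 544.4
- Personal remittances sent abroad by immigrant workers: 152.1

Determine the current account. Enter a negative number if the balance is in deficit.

-1052.0

Goods: -279.6 - 2782.2 + 544.4 = -2517.4
Services: -324.3 - 188.5 + 502.9 + 422.6 + 188.0 + 990.2 = 1590.9
Primary income: -357.0 + 383.6 = 26.6
Secondary income: -152.1
Current account = (-2517.4) + 1590.9 + 26.6 + (-152.1) = -1052.0
(Excluded from the current account — financial account: foreign purchases of domestic corporate bonds 1171.7, sale of domestic government bonds to non-residents 311.0, acquisition of a foreign subsidiary by a resident firm (outward FDI) 847.1; capital account: sale of embassy land to a foreign government 73.6, acquisition of foreign patents and trademarks (non-produced assets) 60.9.)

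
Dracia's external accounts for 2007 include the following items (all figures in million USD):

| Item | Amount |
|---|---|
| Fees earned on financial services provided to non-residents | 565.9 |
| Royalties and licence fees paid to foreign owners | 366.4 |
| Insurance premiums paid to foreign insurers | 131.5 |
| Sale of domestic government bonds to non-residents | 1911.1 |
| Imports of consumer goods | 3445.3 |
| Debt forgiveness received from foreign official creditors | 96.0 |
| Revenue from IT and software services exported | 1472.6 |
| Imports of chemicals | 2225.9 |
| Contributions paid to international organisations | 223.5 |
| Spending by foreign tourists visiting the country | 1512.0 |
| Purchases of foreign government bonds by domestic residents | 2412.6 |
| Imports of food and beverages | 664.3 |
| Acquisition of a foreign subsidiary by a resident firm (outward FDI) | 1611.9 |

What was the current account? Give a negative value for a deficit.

Goods: -664.3 - 2225.9 - 3445.3 = -6335.5
Services: 1512.0 - 131.5 + 565.9 + 1472.6 - 366.4 = 3052.6
Secondary income: -223.5
Current account = (-6335.5) + 3052.6 + (-223.5) = -3506.4
(Excluded from the current account — financial account: sale of domestic government bonds to non-residents 1911.1, purchases of foreign government bonds by domestic residents 2412.6, acquisition of a foreign subsidiary by a resident firm (outward FDI) 1611.9; capital account: debt forgiveness received from foreign official creditors 96.0.)

-3506.4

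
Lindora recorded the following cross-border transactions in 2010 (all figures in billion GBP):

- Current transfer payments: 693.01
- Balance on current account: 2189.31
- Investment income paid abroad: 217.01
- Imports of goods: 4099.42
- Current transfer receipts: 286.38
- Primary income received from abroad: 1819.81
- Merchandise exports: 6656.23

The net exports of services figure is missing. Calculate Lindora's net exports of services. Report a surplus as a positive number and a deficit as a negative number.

Current account = goods balance + services balance + net primary income + net secondary income
Sum of the known components = 3752.98
Net exports of services = CA - (known components) = 2189.31 - 3752.98 = -1563.67

-1563.67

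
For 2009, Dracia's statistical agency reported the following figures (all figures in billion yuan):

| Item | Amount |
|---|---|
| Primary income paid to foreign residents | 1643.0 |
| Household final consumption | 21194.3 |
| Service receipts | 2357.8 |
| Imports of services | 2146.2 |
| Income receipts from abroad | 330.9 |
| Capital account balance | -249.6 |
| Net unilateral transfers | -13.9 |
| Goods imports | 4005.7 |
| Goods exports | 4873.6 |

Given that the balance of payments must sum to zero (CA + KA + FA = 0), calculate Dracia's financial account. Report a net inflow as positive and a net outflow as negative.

496.1

Goods balance = 4873.6 - 4005.7 = 867.9
Services balance = 2357.8 - 2146.2 = 211.6
Trade balance (goods + services) = 867.9 + 211.6 = 1079.5
Net primary income = 330.9 - 1643.0 = -1312.1
Net secondary income = -13.9
Current account = 1079.5 + (-1312.1) + (-13.9) = -246.5
Financial account = -(-246.5 + (-249.6)) = 496.1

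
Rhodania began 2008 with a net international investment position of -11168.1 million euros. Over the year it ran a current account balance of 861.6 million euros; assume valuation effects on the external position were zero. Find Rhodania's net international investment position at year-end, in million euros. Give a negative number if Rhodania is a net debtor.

-10306.5

With no valuation effects, change in NIIP = current account = 861.6
End-of-year NIIP = -11168.1 + 861.6 = -10306.5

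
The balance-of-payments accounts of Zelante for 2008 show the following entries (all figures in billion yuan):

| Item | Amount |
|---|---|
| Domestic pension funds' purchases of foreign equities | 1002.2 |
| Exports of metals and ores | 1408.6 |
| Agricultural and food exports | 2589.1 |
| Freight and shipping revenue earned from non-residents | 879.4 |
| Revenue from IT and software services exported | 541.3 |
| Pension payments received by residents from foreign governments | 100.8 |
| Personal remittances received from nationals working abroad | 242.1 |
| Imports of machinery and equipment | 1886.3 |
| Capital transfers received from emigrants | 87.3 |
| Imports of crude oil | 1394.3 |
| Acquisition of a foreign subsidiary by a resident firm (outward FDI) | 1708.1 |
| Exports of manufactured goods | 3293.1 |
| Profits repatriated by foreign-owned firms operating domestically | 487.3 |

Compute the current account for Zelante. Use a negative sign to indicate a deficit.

5286.5

Goods: 3293.1 - 1394.3 - 1886.3 + 2589.1 + 1408.6 = 4010.2
Services: 879.4 + 541.3 = 1420.7
Primary income: -487.3
Secondary income: 242.1 + 100.8 = 342.9
Current account = 4010.2 + 1420.7 + (-487.3) + 342.9 = 5286.5
(Excluded from the current account — financial account: domestic pension funds' purchases of foreign equities 1002.2, acquisition of a foreign subsidiary by a resident firm (outward FDI) 1708.1; capital account: capital transfers received from emigrants 87.3.)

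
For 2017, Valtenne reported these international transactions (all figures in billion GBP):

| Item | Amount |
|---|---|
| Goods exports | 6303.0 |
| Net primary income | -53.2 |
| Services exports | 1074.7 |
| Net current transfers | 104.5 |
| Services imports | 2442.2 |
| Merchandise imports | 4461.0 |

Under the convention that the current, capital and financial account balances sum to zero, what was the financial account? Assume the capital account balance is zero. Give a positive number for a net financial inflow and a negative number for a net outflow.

Goods balance = 6303.0 - 4461.0 = 1842.0
Services balance = 1074.7 - 2442.2 = -1367.5
Trade balance (goods + services) = 1842.0 + (-1367.5) = 474.5
Net primary income = -53.2
Net secondary income = 104.5
Current account = 474.5 + (-53.2) + 104.5 = 525.8
Financial account = -(525.8) = -525.8

-525.8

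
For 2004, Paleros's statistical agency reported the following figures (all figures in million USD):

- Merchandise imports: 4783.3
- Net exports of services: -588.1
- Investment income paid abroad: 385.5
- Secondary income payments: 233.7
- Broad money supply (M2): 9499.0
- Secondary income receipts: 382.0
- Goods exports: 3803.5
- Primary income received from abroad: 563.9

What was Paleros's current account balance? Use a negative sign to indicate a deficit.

Goods balance = 3803.5 - 4783.3 = -979.8
Services balance = -588.1
Trade balance (goods + services) = -979.8 + (-588.1) = -1567.9
Net primary income = 563.9 - 385.5 = 178.4
Net secondary income = 382.0 - 233.7 = 148.3
Current account = -1567.9 + 178.4 + 148.3 = -1241.2

-1241.2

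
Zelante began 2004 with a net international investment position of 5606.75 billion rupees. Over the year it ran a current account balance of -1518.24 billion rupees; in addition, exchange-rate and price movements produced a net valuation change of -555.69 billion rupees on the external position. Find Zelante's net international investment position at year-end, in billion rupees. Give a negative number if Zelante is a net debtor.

Change in NIIP = current account + net valuation change = -1518.24 + (-555.69) = -2073.93
End-of-year NIIP = 5606.75 + (-2073.93) = 3532.82

3532.82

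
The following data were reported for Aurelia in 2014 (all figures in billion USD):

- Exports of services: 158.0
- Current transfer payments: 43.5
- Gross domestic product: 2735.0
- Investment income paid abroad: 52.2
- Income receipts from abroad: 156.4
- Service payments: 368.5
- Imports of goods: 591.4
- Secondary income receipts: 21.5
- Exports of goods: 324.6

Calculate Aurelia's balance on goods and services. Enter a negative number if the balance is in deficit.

Goods balance = 324.6 - 591.4 = -266.8
Services balance = 158.0 - 368.5 = -210.5
Trade balance (goods + services) = -266.8 + (-210.5) = -477.3

-477.3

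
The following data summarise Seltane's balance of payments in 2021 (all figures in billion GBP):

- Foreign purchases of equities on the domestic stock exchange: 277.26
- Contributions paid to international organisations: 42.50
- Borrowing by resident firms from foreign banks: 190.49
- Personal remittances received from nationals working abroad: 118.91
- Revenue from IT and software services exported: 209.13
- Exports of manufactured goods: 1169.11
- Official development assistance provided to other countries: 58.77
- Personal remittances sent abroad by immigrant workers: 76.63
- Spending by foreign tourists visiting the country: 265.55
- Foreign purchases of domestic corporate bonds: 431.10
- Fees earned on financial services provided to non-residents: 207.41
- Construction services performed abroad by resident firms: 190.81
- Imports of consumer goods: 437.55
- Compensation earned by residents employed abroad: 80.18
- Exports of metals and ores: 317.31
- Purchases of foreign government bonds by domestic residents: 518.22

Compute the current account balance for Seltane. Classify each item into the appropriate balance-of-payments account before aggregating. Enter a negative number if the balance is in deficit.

1942.96

Goods: 317.31 - 437.55 + 1169.11 = 1048.87
Services: 207.41 + 265.55 + 209.13 + 190.81 = 872.90
Primary income: 80.18
Secondary income: -58.77 - 42.50 - 76.63 + 118.91 = -58.99
Current account = 1048.87 + 872.90 + 80.18 + (-58.99) = 1942.96
(Excluded from the current account — financial account: foreign purchases of equities on the domestic stock exchange 277.26, borrowing by resident firms from foreign banks 190.49, foreign purchases of domestic corporate bonds 431.10, purchases of foreign government bonds by domestic residents 518.22.)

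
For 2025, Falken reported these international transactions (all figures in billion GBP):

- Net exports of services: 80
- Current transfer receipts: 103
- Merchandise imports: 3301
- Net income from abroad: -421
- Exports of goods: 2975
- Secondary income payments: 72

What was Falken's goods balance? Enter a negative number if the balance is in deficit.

Goods balance = 2975 - 3301 = -326

-326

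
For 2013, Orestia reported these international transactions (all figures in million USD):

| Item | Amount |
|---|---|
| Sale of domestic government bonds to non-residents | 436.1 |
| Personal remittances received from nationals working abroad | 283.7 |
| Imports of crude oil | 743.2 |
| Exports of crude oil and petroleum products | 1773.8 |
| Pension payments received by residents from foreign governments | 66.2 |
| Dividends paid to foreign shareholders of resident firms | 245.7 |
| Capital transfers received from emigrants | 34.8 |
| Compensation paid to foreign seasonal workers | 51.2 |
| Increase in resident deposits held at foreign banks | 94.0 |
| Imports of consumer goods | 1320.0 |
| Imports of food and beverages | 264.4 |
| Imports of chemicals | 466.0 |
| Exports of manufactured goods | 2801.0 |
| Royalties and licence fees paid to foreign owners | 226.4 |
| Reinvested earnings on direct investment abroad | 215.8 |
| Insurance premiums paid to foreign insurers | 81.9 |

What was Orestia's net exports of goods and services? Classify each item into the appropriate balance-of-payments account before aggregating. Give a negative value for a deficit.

1472.9

Goods: 1773.8 - 466.0 - 1320.0 - 743.2 + 2801.0 - 264.4 = 1781.2
Services: -81.9 - 226.4 = -308.3
Trade balance = 1781.2 + (-308.3) = 1472.9
(Excluded from the trade balance — financial account: sale of domestic government bonds to non-residents 436.1, increase in resident deposits held at foreign banks 94.0; secondary income: personal remittances received from nationals working abroad 283.7, pension payments received by residents from foreign governments 66.2; primary income: dividends paid to foreign shareholders of resident firms 245.7, compensation paid to foreign seasonal workers 51.2, reinvested earnings on direct investment abroad 215.8; capital account: capital transfers received from emigrants 34.8.)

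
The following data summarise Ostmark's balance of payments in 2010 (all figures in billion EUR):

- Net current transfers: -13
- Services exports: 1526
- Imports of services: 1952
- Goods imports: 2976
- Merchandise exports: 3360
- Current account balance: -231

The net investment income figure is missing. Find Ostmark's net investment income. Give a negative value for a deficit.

-176

Current account = goods balance + services balance + net primary income + net secondary income
Sum of the known components = -55
Net investment income = CA - (known components) = -231 - (-55) = -176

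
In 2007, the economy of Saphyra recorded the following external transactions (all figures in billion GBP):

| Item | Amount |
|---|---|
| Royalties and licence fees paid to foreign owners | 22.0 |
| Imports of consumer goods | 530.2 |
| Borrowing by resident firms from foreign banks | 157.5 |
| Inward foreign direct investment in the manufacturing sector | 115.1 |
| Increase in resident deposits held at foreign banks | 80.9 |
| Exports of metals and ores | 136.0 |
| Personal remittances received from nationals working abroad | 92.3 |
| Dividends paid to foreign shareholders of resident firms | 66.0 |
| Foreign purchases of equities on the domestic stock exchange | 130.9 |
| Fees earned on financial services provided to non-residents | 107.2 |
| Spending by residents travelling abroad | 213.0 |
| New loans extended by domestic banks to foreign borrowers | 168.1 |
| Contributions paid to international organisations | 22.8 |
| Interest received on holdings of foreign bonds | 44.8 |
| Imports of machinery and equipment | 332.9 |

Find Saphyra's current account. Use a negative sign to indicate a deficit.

-806.6

Goods: -530.2 - 332.9 + 136.0 = -727.1
Services: -213.0 - 22.0 + 107.2 = -127.8
Primary income: 44.8 - 66.0 = -21.2
Secondary income: -22.8 + 92.3 = 69.5
Current account = (-727.1) + (-127.8) + (-21.2) + 69.5 = -806.6
(Excluded from the current account — financial account: borrowing by resident firms from foreign banks 157.5, inward foreign direct investment in the manufacturing sector 115.1, increase in resident deposits held at foreign banks 80.9, foreign purchases of equities on the domestic stock exchange 130.9, new loans extended by domestic banks to foreign borrowers 168.1.)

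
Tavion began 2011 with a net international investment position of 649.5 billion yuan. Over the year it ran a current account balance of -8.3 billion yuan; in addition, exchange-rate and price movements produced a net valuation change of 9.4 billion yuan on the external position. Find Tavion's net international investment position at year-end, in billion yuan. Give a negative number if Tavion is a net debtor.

Change in NIIP = current account + net valuation change = -8.3 + 9.4 = 1.1
End-of-year NIIP = 649.5 + 1.1 = 650.6

650.6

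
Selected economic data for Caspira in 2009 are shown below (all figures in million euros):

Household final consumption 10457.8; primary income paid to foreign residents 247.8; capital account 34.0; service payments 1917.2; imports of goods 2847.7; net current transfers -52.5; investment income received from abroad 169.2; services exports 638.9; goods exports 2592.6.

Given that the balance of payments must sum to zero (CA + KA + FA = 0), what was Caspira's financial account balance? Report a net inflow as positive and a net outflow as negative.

Goods balance = 2592.6 - 2847.7 = -255.1
Services balance = 638.9 - 1917.2 = -1278.3
Trade balance (goods + services) = -255.1 + (-1278.3) = -1533.4
Net primary income = 169.2 - 247.8 = -78.6
Net secondary income = -52.5
Current account = -1533.4 + (-78.6) + (-52.5) = -1664.5
Financial account = -(-1664.5 + 34.0) = 1630.5

1630.5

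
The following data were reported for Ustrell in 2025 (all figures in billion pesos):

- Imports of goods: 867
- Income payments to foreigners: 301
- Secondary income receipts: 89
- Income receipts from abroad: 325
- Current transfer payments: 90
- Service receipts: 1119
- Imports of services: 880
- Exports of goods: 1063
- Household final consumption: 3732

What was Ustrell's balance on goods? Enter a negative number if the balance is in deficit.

Goods balance = 1063 - 867 = 196

196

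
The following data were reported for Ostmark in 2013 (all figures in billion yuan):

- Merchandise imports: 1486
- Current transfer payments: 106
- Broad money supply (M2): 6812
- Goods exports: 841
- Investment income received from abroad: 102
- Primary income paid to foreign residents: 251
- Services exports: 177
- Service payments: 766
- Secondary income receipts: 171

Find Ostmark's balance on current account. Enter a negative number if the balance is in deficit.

-1318

Goods balance = 841 - 1486 = -645
Services balance = 177 - 766 = -589
Trade balance (goods + services) = -645 + (-589) = -1234
Net primary income = 102 - 251 = -149
Net secondary income = 171 - 106 = 65
Current account = -1234 + (-149) + 65 = -1318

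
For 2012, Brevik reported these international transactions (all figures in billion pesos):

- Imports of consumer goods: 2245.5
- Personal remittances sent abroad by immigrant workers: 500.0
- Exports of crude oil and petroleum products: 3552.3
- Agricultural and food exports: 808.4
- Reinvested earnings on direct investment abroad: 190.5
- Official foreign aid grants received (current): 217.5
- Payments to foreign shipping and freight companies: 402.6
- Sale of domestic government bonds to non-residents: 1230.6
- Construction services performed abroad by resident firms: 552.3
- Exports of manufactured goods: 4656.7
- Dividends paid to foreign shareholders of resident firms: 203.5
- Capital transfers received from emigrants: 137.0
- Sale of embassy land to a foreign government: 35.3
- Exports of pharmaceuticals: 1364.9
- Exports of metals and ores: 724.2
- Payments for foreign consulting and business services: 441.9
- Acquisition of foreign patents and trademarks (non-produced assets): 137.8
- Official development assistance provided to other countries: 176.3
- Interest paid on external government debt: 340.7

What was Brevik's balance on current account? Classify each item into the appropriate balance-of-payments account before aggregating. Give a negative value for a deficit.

7756.3

Goods: 3552.3 + 4656.7 + 808.4 + 724.2 - 2245.5 + 1364.9 = 8861.0
Services: 552.3 - 441.9 - 402.6 = -292.2
Primary income: 190.5 - 203.5 - 340.7 = -353.7
Secondary income: -500.0 + 217.5 - 176.3 = -458.8
Current account = 8861.0 + (-292.2) + (-353.7) + (-458.8) = 7756.3
(Excluded from the current account — financial account: sale of domestic government bonds to non-residents 1230.6; capital account: capital transfers received from emigrants 137.0, sale of embassy land to a foreign government 35.3, acquisition of foreign patents and trademarks (non-produced assets) 137.8.)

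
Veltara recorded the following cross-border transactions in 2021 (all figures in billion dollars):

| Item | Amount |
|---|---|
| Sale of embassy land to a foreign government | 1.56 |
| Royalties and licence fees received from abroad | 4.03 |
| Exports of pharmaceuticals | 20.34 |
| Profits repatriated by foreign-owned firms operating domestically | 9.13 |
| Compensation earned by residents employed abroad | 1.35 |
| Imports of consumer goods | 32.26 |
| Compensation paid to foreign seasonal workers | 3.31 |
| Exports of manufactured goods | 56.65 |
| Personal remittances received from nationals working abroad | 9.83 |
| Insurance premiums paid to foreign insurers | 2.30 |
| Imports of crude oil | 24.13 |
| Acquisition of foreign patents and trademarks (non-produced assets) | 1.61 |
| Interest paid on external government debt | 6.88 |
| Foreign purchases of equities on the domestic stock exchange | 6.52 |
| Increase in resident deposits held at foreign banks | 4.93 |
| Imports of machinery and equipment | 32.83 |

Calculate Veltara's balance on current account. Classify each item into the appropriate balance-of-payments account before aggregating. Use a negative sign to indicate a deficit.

-18.64

Goods: -32.83 + 56.65 + 20.34 - 32.26 - 24.13 = -12.23
Services: -2.30 + 4.03 = 1.73
Primary income: -9.13 - 6.88 - 3.31 + 1.35 = -17.97
Secondary income: 9.83
Current account = (-12.23) + 1.73 + (-17.97) + 9.83 = -18.64
(Excluded from the current account — capital account: sale of embassy land to a foreign government 1.56, acquisition of foreign patents and trademarks (non-produced assets) 1.61; financial account: foreign purchases of equities on the domestic stock exchange 6.52, increase in resident deposits held at foreign banks 4.93.)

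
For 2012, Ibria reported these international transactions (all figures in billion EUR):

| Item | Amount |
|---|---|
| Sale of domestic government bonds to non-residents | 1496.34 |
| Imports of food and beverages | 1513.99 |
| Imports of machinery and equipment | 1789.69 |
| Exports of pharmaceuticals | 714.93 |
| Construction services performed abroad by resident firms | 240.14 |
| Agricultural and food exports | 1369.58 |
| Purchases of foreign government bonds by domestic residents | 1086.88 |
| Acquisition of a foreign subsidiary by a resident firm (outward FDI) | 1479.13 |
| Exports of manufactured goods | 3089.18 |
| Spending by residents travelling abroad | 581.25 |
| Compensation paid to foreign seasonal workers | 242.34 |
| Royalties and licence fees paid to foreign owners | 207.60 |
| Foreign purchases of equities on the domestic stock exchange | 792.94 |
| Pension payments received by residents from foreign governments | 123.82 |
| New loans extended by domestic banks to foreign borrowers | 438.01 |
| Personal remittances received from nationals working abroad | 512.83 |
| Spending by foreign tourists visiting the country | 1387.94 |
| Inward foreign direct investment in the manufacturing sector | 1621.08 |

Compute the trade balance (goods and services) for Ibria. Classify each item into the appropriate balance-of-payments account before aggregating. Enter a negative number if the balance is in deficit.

Goods: 1369.58 + 3089.18 - 1789.69 + 714.93 - 1513.99 = 1870.01
Services: -207.60 + 240.14 + 1387.94 - 581.25 = 839.23
Trade balance = 1870.01 + 839.23 = 2709.24
(Excluded from the trade balance — financial account: sale of domestic government bonds to non-residents 1496.34, purchases of foreign government bonds by domestic residents 1086.88, acquisition of a foreign subsidiary by a resident firm (outward FDI) 1479.13, foreign purchases of equities on the domestic stock exchange 792.94, new loans extended by domestic banks to foreign borrowers 438.01, inward foreign direct investment in the manufacturing sector 1621.08; primary income: compensation paid to foreign seasonal workers 242.34; secondary income: pension payments received by residents from foreign governments 123.82, personal remittances received from nationals working abroad 512.83.)

2709.24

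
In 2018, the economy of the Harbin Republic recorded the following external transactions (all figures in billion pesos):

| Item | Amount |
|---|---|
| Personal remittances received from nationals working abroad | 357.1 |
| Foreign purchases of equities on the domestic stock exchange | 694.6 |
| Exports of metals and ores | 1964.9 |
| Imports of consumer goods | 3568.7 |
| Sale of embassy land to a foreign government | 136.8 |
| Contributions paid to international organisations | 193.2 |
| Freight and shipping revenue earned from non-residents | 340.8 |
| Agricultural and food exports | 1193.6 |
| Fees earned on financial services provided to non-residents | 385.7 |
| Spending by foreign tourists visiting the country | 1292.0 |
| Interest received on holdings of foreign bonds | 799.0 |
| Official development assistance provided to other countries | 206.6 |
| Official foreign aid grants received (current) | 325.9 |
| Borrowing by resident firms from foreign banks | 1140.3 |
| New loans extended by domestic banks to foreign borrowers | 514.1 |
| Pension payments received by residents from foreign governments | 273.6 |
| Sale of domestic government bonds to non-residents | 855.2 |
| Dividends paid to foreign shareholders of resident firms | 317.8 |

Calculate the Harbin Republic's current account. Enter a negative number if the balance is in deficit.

2646.3

Goods: 1964.9 - 3568.7 + 1193.6 = -410.2
Services: 385.7 + 1292.0 + 340.8 = 2018.5
Primary income: 799.0 - 317.8 = 481.2
Secondary income: 357.1 + 325.9 - 206.6 - 193.2 + 273.6 = 556.8
Current account = (-410.2) + 2018.5 + 481.2 + 556.8 = 2646.3
(Excluded from the current account — financial account: foreign purchases of equities on the domestic stock exchange 694.6, borrowing by resident firms from foreign banks 1140.3, new loans extended by domestic banks to foreign borrowers 514.1, sale of domestic government bonds to non-residents 855.2; capital account: sale of embassy land to a foreign government 136.8.)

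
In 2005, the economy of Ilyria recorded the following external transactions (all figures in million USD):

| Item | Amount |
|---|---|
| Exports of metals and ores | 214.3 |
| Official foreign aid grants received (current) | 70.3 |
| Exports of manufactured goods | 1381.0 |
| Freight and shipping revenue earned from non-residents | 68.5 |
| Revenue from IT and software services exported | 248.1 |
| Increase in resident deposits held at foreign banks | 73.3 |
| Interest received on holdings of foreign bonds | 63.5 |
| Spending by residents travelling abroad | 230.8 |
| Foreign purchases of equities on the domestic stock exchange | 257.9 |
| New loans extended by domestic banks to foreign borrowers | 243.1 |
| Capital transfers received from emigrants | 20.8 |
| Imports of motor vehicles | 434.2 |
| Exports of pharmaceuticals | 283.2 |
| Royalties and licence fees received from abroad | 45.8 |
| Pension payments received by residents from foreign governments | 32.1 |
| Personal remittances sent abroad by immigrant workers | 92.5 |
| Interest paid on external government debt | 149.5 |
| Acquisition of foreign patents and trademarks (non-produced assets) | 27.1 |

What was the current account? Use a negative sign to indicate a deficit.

Goods: 214.3 - 434.2 + 283.2 + 1381.0 = 1444.3
Services: 68.5 - 230.8 + 45.8 + 248.1 = 131.6
Primary income: -149.5 + 63.5 = -86.0
Secondary income: -92.5 + 32.1 + 70.3 = 9.9
Current account = 1444.3 + 131.6 + (-86.0) + 9.9 = 1499.8
(Excluded from the current account — financial account: increase in resident deposits held at foreign banks 73.3, foreign purchases of equities on the domestic stock exchange 257.9, new loans extended by domestic banks to foreign borrowers 243.1; capital account: capital transfers received from emigrants 20.8, acquisition of foreign patents and trademarks (non-produced assets) 27.1.)

1499.8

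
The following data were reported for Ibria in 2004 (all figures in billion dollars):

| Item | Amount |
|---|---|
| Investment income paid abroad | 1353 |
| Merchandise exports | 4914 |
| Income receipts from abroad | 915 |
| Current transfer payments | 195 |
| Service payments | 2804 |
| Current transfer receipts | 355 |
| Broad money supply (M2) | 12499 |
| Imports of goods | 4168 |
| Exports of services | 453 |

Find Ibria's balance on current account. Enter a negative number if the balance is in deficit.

Goods balance = 4914 - 4168 = 746
Services balance = 453 - 2804 = -2351
Trade balance (goods + services) = 746 + (-2351) = -1605
Net primary income = 915 - 1353 = -438
Net secondary income = 355 - 195 = 160
Current account = -1605 + (-438) + 160 = -1883

-1883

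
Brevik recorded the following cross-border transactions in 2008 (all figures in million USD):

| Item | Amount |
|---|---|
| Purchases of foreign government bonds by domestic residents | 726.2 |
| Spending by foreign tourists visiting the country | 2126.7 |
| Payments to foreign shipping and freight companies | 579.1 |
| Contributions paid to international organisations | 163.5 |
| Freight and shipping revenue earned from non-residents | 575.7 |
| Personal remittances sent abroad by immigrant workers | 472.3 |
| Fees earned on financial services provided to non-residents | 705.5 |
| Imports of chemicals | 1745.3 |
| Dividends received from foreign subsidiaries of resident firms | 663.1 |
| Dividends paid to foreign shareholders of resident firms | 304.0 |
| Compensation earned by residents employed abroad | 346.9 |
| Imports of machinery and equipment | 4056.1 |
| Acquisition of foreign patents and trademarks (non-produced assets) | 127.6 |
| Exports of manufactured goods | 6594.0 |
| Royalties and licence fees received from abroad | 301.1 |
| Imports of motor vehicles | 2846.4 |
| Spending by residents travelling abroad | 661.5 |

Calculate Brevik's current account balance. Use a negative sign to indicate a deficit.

484.8

Goods: -2846.4 - 4056.1 + 6594.0 - 1745.3 = -2053.8
Services: -661.5 + 575.7 - 579.1 + 2126.7 + 705.5 + 301.1 = 2468.4
Primary income: 346.9 + 663.1 - 304.0 = 706.0
Secondary income: -163.5 - 472.3 = -635.8
Current account = (-2053.8) + 2468.4 + 706.0 + (-635.8) = 484.8
(Excluded from the current account — financial account: purchases of foreign government bonds by domestic residents 726.2; capital account: acquisition of foreign patents and trademarks (non-produced assets) 127.6.)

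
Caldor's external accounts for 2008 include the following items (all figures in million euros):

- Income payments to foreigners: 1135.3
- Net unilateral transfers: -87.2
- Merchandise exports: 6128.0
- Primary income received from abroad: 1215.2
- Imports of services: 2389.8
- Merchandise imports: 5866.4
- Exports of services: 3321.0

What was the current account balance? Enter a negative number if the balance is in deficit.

Goods balance = 6128.0 - 5866.4 = 261.6
Services balance = 3321.0 - 2389.8 = 931.2
Trade balance (goods + services) = 261.6 + 931.2 = 1192.8
Net primary income = 1215.2 - 1135.3 = 79.9
Net secondary income = -87.2
Current account = 1192.8 + 79.9 + (-87.2) = 1185.5

1185.5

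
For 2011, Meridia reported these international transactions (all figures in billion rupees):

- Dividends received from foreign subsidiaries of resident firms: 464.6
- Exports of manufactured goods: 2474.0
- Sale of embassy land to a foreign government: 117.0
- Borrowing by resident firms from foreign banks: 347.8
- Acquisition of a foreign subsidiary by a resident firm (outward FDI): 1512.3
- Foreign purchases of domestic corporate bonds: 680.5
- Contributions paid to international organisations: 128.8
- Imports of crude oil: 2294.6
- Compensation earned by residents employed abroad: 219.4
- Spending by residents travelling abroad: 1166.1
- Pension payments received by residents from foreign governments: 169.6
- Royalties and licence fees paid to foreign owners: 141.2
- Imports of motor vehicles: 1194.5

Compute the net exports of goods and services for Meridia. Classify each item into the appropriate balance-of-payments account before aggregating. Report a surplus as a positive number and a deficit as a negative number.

-2322.4

Goods: -2294.6 - 1194.5 + 2474.0 = -1015.1
Services: -141.2 - 1166.1 = -1307.3
Trade balance = -1015.1 + (-1307.3) = -2322.4
(Excluded from the trade balance — primary income: dividends received from foreign subsidiaries of resident firms 464.6, compensation earned by residents employed abroad 219.4; capital account: sale of embassy land to a foreign government 117.0; financial account: borrowing by resident firms from foreign banks 347.8, acquisition of a foreign subsidiary by a resident firm (outward FDI) 1512.3, foreign purchases of domestic corporate bonds 680.5; secondary income: contributions paid to international organisations 128.8, pension payments received by residents from foreign governments 169.6.)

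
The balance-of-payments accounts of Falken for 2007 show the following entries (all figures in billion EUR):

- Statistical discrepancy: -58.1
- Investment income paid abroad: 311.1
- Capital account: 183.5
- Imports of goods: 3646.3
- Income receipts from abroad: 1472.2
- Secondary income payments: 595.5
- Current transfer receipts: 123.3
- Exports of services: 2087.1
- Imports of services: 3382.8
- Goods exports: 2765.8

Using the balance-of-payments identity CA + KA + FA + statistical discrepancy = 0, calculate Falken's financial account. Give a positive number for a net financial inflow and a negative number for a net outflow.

1361.9

Goods balance = 2765.8 - 3646.3 = -880.5
Services balance = 2087.1 - 3382.8 = -1295.7
Trade balance (goods + services) = -880.5 + (-1295.7) = -2176.2
Net primary income = 1472.2 - 311.1 = 1161.1
Net secondary income = 123.3 - 595.5 = -472.2
Current account = -2176.2 + 1161.1 + (-472.2) = -1487.3
Financial account = -(-1487.3 + 183.5 + (-58.1)) = 1361.9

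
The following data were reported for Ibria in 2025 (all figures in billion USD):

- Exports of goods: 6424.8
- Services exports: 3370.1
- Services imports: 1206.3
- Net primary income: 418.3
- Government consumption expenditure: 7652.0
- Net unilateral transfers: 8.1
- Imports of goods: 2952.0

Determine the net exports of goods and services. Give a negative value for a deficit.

Goods balance = 6424.8 - 2952.0 = 3472.8
Services balance = 3370.1 - 1206.3 = 2163.8
Trade balance (goods + services) = 3472.8 + 2163.8 = 5636.6

5636.6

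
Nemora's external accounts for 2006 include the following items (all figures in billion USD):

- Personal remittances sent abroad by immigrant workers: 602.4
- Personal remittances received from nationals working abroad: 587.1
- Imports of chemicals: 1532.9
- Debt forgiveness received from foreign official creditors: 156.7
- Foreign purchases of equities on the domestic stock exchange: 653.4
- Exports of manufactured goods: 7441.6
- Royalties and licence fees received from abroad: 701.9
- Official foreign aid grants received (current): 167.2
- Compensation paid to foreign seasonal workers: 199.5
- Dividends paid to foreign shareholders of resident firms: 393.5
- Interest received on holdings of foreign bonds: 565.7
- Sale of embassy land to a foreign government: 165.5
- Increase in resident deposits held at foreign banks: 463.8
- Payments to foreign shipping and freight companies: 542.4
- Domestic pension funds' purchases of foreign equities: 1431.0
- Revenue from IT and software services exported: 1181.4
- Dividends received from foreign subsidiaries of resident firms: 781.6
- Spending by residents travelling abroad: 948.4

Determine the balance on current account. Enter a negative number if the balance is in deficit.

7207.4

Goods: -1532.9 + 7441.6 = 5908.7
Services: -948.4 - 542.4 + 701.9 + 1181.4 = 392.5
Primary income: -393.5 + 565.7 + 781.6 - 199.5 = 754.3
Secondary income: 587.1 - 602.4 + 167.2 = 151.9
Current account = 5908.7 + 392.5 + 754.3 + 151.9 = 7207.4
(Excluded from the current account — capital account: debt forgiveness received from foreign official creditors 156.7, sale of embassy land to a foreign government 165.5; financial account: foreign purchases of equities on the domestic stock exchange 653.4, increase in resident deposits held at foreign banks 463.8, domestic pension funds' purchases of foreign equities 1431.0.)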